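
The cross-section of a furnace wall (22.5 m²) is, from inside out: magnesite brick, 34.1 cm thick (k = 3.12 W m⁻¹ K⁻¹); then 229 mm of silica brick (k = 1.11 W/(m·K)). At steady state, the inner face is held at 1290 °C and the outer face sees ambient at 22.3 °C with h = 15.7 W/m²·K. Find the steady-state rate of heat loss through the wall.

Series thermal resistances, inner to outer:
  R_magnesite brick = L/(kA) = 0.341/(3.12·22.5) = 0.004858 K/W
  R_silica brick = L/(kA) = 0.229/(1.11·22.5) = 0.009169 K/W
  R_conv,out = 1/(hA) = 1/(15.7·22.5) = 0.002831 K/W
ΣR = 0.004858 + 0.009169 + 0.002831 = 0.01686 K/W
Q = ΔT/ΣR = (1290 °C − 22.3 °C)/0.01686 = 75200 W

Q = 75.2 kW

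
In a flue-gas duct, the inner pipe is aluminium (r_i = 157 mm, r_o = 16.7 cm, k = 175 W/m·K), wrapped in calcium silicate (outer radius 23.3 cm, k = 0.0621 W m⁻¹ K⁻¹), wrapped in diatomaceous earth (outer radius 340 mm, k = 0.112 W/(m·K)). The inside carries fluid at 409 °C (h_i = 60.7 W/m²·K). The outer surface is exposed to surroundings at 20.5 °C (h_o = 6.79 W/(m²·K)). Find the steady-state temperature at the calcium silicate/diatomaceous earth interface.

T = 180 °C

Treat each layer as a resistance in series:
  R'_conv,in = 1/(2πr h) = 1/(2π·0.157·60.7) = 0.01670 m·K/W
  R'_aluminium = ln(0.167/0.157)/(2πk) = 0.06175/(2π·175) = 5.616×10^-5 m·K/W
  R'_calcium silicate = ln(0.233/0.167)/(2πk) = 0.3330/(2π·0.0621) = 0.8536 m·K/W
  R'_diatomaceous earth = ln(0.340/0.233)/(2πk) = 0.3779/(2π·0.112) = 0.5370 m·K/W
  R'_conv,out = 1/(2πr h) = 1/(2π·0.340·6.79) = 0.06894 m·K/W
ΣR = 0.01670 + 5.616×10^-5 + 0.8536 + 0.5370 + 0.06894 = 1.476 m·K/W
Q' = ΔT/ΣR = (409 °C − 20.5 °C)/1.476 = 263.2 W/m
From the inner boundary to the calcium silicate/diatomaceous earth interface, ΣR_partial = 0.8704 m·K/W.
T_interface = T_in − Q'·ΣR_partial = 409 °C − (263.2)(0.8704) = 180 °C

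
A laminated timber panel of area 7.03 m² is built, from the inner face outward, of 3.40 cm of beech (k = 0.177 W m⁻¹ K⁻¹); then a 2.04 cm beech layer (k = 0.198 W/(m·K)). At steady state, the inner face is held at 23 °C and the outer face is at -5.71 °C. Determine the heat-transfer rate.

Q = 684 W

Series thermal resistances, inner to outer:
  R_beech = L/(kA) = 0.0340/(0.177·7.03) = 0.02732 K/W
  R_beech = L/(kA) = 0.0204/(0.198·7.03) = 0.01466 K/W
ΣR = 0.02732 + 0.01466 = 0.04198 K/W
Q = ΔT/ΣR = (23 °C − -5.71 °C)/0.04198 = 684 W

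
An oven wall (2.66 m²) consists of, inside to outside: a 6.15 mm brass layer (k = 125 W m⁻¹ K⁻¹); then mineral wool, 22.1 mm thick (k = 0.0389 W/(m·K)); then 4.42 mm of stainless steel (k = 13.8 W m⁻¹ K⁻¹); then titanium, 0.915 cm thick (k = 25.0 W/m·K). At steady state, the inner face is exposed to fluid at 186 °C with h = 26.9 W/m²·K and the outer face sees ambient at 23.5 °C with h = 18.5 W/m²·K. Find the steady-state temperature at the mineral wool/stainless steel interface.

T = 37.0 °C

Series thermal resistances, inner to outer:
  R_conv,in = 1/(hA) = 1/(26.9·2.66) = 0.01398 K/W
  R_brass = L/(kA) = 0.00615/(125·2.66) = 1.850×10^-5 K/W
  R_mineral wool = L/(kA) = 0.0221/(0.0389·2.66) = 0.2136 K/W
  R_stainless steel = L/(kA) = 0.00442/(13.8·2.66) = 1.204×10^-4 K/W
  R_titanium = L/(kA) = 0.00915/(25.0·2.66) = 1.376×10^-4 K/W
  R_conv,out = 1/(hA) = 1/(18.5·2.66) = 0.02032 K/W
ΣR = 0.01398 + 1.850×10^-5 + 0.2136 + 1.204×10^-4 + 1.376×10^-4 + 0.02032 = 0.2482 K/W
Q = ΔT/ΣR = (186 °C − 23.5 °C)/0.2482 = 654.7 W
From the inner boundary to the mineral wool/stainless steel interface, ΣR_partial = 0.2276 K/W.
T_interface = T_in − Q·ΣR_partial = 186 °C − (654.7)(0.2276) = 37.0 °C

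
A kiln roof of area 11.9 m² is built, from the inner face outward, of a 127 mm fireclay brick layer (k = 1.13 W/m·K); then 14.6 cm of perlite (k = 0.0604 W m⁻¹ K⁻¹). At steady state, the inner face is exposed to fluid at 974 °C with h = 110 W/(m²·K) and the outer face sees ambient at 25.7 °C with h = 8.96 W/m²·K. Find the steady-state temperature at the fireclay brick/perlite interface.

Resistance network (inner→outer):
  R_conv,in = 1/(hA) = 1/(110·11.9) = 7.639×10^-4 K/W
  R_fireclay brick = L/(kA) = 0.127/(1.13·11.9) = 0.009444 K/W
  R_perlite = L/(kA) = 0.146/(0.0604·11.9) = 0.2031 K/W
  R_conv,out = 1/(hA) = 1/(8.96·11.9) = 0.009379 K/W
ΣR = 7.639×10^-4 + 0.009444 + 0.2031 + 0.009379 = 0.2227 K/W
Q = ΔT/ΣR = (974 °C − 25.7 °C)/0.2227 = 4258 W
From the inner boundary to the fireclay brick/perlite interface, ΣR_partial = 0.01021 K/W.
T_interface = T_in − Q·ΣR_partial = 974 °C − (4258)(0.01021) = 931 °C

T = 931 °C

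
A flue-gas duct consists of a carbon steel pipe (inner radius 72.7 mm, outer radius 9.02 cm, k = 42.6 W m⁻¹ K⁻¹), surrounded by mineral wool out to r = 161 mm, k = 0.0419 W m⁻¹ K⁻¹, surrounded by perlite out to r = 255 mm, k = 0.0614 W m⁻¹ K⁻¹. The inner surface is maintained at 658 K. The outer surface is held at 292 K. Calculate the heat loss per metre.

Q' = 108 W/m

Treat each layer as a resistance in series:
  R'_carbon steel = ln(0.0902/0.0727)/(2πk) = 0.2157/(2π·42.6) = 8.058×10^-4 m·K/W
  R'_mineral wool = ln(0.161/0.0902)/(2πk) = 0.5794/(2π·0.0419) = 2.201 m·K/W
  R'_perlite = ln(0.255/0.161)/(2πk) = 0.4599/(2π·0.0614) = 1.192 m·K/W
ΣR = 8.058×10^-4 + 2.201 + 1.192 = 3.394 m·K/W
Q' = ΔT/ΣR = (658 K − 292 K)/3.394 = 108 W/m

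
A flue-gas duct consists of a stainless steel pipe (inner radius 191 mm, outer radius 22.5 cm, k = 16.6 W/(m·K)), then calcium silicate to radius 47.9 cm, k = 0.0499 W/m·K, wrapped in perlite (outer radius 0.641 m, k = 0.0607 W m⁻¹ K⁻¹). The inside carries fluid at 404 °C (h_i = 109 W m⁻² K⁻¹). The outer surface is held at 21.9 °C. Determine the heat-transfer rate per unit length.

Resistance network (inner→outer):
  R'_conv,in = 1/(2πr h) = 1/(2π·0.191·109) = 0.007645 m·K/W
  R'_stainless steel = ln(0.225/0.191)/(2πk) = 0.1638/(2π·16.6) = 0.001571 m·K/W
  R'_calcium silicate = ln(0.479/0.225)/(2πk) = 0.7556/(2π·0.0499) = 2.410 m·K/W
  R'_perlite = ln(0.641/0.479)/(2πk) = 0.2913/(2π·0.0607) = 0.7639 m·K/W
ΣR = 0.007645 + 0.001571 + 2.410 + 0.7639 = 3.183 m·K/W
Q' = ΔT/ΣR = (404 °C − 21.9 °C)/3.183 = 120 W/m

Q' = 120 W/m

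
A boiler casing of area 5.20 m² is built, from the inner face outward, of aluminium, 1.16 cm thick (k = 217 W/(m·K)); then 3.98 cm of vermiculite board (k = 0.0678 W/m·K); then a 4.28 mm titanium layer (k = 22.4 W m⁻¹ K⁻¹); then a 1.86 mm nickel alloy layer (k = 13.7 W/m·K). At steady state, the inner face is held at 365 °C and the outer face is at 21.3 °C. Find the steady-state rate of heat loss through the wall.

Series thermal resistances, inner to outer:
  R_aluminium = L/(kA) = 0.0116/(217·5.20) = 1.028×10^-5 K/W
  R_vermiculite board = L/(kA) = 0.0398/(0.0678·5.20) = 0.1129 K/W
  R_titanium = L/(kA) = 0.00428/(22.4·5.20) = 3.674×10^-5 K/W
  R_nickel alloy = L/(kA) = 0.00186/(13.7·5.20) = 2.611×10^-5 K/W
ΣR = 1.028×10^-5 + 0.1129 + 3.674×10^-5 + 2.611×10^-5 = 0.1130 K/W
Q = ΔT/ΣR = (365 °C − 21.3 °C)/0.1130 = 3040 W

Q = 3.04 kW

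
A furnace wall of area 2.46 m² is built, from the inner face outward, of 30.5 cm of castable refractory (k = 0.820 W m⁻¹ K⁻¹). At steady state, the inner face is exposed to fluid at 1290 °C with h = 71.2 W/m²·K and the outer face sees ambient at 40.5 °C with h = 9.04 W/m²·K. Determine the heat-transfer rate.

Q = 6.19 kW

Series thermal resistances, inner to outer:
  R_conv,in = 1/(hA) = 1/(71.2·2.46) = 0.005709 K/W
  R_castable refractory = L/(kA) = 0.305/(0.820·2.46) = 0.1512 K/W
  R_conv,out = 1/(hA) = 1/(9.04·2.46) = 0.04497 K/W
ΣR = 0.005709 + 0.1512 + 0.04497 = 0.2019 K/W
Q = ΔT/ΣR = (1290 °C − 40.5 °C)/0.2019 = 6190 W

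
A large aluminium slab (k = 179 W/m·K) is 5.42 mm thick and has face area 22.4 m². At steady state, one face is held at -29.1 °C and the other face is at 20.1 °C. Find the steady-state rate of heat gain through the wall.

Q = 36400 kW

Q = kA·ΔT/L = 179 × 22.4 × |-29.1 °C − 20.1 °C| / 0.00542 = 3.64×10^7 W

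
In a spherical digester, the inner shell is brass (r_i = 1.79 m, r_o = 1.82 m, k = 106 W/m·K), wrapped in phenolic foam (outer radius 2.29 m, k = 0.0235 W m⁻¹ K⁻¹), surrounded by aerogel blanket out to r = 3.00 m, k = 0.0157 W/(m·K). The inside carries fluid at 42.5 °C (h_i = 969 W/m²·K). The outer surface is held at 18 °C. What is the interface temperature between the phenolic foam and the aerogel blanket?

T = 32.2 °C

Series thermal resistances, inner to outer:
  R_conv,in = 1/(4πr²h) = 1/(4π·1.79²·969) = 2.563×10^-5 K/W
  R_brass = (1/1.79 − 1/1.82)/(4πk) = 0.009209/(4π·106) = 6.913×10^-6 K/W
  R_phenolic foam = (1/1.82 − 1/2.29)/(4πk) = 0.1128/(4π·0.0235) = 0.3819 K/W
  R_aerogel blanket = (1/2.29 − 1/3.00)/(4πk) = 0.1033/(4π·0.0157) = 0.5238 K/W
ΣR = 2.563×10^-5 + 6.913×10^-6 + 0.3819 + 0.5238 = 0.9057 K/W
Q = ΔT/ΣR = (42.5 °C − 18 °C)/0.9057 = 27.05 W
From the inner boundary to the phenolic foam/aerogel blanket interface, ΣR_partial = 0.3819 K/W.
T_interface = T_in − Q·ΣR_partial = 42.5 °C − (27.05)(0.3819) = 32.2 °C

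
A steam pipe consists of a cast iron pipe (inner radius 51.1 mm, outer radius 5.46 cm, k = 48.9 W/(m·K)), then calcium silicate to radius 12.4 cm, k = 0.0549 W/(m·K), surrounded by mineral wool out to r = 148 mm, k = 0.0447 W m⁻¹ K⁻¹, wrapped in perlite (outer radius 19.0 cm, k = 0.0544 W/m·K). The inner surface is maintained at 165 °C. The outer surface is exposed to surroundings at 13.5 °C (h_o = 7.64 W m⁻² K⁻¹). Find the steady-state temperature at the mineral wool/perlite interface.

T = 46.6 °C

Resistance network (inner→outer):
  R'_cast iron = ln(0.0546/0.0511)/(2πk) = 0.06625/(2π·48.9) = 2.156×10^-4 m·K/W
  R'_calcium silicate = ln(0.124/0.0546)/(2πk) = 0.8202/(2π·0.0549) = 2.378 m·K/W
  R'_mineral wool = ln(0.148/0.124)/(2πk) = 0.1769/(2π·0.0447) = 0.6300 m·K/W
  R'_perlite = ln(0.190/0.148)/(2πk) = 0.2498/(2π·0.0544) = 0.7309 m·K/W
  R'_conv,out = 1/(2πr h) = 1/(2π·0.190·7.64) = 0.1096 m·K/W
ΣR = 2.156×10^-4 + 2.378 + 0.6300 + 0.7309 + 0.1096 = 3.849 m·K/W
Q' = ΔT/ΣR = (165 °C − 13.5 °C)/3.849 = 39.36 W/m
From the inner boundary to the mineral wool/perlite interface, ΣR_partial = 3.008 m·K/W.
T_interface = T_in − Q'·ΣR_partial = 165 °C − (39.36)(3.008) = 46.6 °C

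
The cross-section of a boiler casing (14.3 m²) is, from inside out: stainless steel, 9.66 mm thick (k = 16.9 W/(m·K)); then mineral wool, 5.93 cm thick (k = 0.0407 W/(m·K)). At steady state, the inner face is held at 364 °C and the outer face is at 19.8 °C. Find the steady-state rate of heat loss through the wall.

Q = 3.38 kW

Resistance network (inner→outer):
  R_stainless steel = L/(kA) = 0.00966/(16.9·14.3) = 3.997×10^-5 K/W
  R_mineral wool = L/(kA) = 0.0593/(0.0407·14.3) = 0.1019 K/W
ΣR = 3.997×10^-5 + 0.1019 = 0.1019 K/W
Q = ΔT/ΣR = (364 °C − 19.8 °C)/0.1019 = 3380 W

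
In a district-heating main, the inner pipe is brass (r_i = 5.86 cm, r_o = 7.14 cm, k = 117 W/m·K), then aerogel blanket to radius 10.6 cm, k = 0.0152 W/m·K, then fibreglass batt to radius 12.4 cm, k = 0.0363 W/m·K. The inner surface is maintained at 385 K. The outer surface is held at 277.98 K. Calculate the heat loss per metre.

Series thermal resistances, inner to outer:
  R'_brass = ln(0.0714/0.0586)/(2πk) = 0.1976/(2π·117) = 2.687×10^-4 m·K/W
  R'_aerogel blanket = ln(0.106/0.0714)/(2πk) = 0.3951/(2π·0.0152) = 4.137 m·K/W
  R'_fibreglass batt = ln(0.124/0.106)/(2πk) = 0.1568/(2π·0.0363) = 0.6877 m·K/W
ΣR = 2.687×10^-4 + 4.137 + 0.6877 = 4.825 m·K/W
Q' = ΔT/ΣR = (385 K − 277.98 K)/4.825 = 22.2 W/m

Q' = 22.2 W/m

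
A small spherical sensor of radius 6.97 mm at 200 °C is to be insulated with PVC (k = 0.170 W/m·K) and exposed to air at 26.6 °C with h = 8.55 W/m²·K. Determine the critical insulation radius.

r_cr = 3.98 cm

For a sphere, r_cr = 2k_ins/h = 2·0.170/8.55 = 0.0398 m = 3.98 cm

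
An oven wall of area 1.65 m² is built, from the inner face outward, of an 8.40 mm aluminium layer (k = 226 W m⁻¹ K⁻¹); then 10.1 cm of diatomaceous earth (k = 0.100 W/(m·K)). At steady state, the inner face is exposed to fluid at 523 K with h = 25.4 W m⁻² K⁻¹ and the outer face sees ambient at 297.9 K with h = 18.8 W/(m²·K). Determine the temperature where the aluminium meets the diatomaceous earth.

T = 515 K

Treat each layer as a resistance in series:
  R_conv,in = 1/(hA) = 1/(25.4·1.65) = 0.02386 K/W
  R_aluminium = L/(kA) = 0.00840/(226·1.65) = 2.253×10^-5 K/W
  R_diatomaceous earth = L/(kA) = 0.101/(0.100·1.65) = 0.6121 K/W
  R_conv,out = 1/(hA) = 1/(18.8·1.65) = 0.03224 K/W
ΣR = 0.02386 + 2.253×10^-5 + 0.6121 + 0.03224 = 0.6682 K/W
Q = ΔT/ΣR = (523 K − 297.9 K)/0.6682 = 336.9 W
From the inner boundary to the aluminium/diatomaceous earth interface, ΣR_partial = 0.02388 K/W.
T_interface = T_in − Q·ΣR_partial = 523 K − (336.9)(0.02388) = 515 K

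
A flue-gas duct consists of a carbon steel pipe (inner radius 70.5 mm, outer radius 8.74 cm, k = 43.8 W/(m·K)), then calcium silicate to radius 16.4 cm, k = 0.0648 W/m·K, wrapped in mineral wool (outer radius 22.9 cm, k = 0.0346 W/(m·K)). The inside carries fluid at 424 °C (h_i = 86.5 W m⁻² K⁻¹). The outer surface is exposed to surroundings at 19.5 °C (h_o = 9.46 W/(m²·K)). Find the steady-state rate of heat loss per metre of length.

Treat each layer as a resistance in series:
  R'_conv,in = 1/(2πr h) = 1/(2π·0.0705·86.5) = 0.02610 m·K/W
  R'_carbon steel = ln(0.0874/0.0705)/(2πk) = 0.2149/(2π·43.8) = 7.808×10^-4 m·K/W
  R'_calcium silicate = ln(0.164/0.0874)/(2πk) = 0.6294/(2π·0.0648) = 1.546 m·K/W
  R'_mineral wool = ln(0.229/0.164)/(2πk) = 0.3339/(2π·0.0346) = 1.536 m·K/W
  R'_conv,out = 1/(2πr h) = 1/(2π·0.229·9.46) = 0.07347 m·K/W
ΣR = 0.02610 + 7.808×10^-4 + 1.546 + 1.536 + 0.07347 = 3.182 m·K/W
Q' = ΔT/ΣR = (424 °C − 19.5 °C)/3.182 = 127 W/m

Q' = 127 W/m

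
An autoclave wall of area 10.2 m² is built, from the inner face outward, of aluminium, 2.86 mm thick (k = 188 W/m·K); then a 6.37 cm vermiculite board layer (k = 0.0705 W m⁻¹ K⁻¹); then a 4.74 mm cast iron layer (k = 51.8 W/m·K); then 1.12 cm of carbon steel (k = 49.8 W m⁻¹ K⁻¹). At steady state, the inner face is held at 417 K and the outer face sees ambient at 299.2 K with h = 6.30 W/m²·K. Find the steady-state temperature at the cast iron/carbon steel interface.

Resistance network (inner→outer):
  R_aluminium = L/(kA) = 0.00286/(188·10.2) = 1.491×10^-6 K/W
  R_vermiculite board = L/(kA) = 0.0637/(0.0705·10.2) = 0.08858 K/W
  R_cast iron = L/(kA) = 0.00474/(51.8·10.2) = 8.971×10^-6 K/W
  R_carbon steel = L/(kA) = 0.0112/(49.8·10.2) = 2.205×10^-5 K/W
  R_conv,out = 1/(hA) = 1/(6.30·10.2) = 0.01556 K/W
ΣR = 1.491×10^-6 + 0.08858 + 8.971×10^-6 + 2.205×10^-5 + 0.01556 = 0.1042 K/W
Q = ΔT/ΣR = (417 K − 299.2 K)/0.1042 = 1131 W
From the inner boundary to the cast iron/carbon steel interface, ΣR_partial = 0.08859 K/W.
T_interface = T_in − Q·ΣR_partial = 417 K − (1131)(0.08859) = 316.8 K

T = 316.8 K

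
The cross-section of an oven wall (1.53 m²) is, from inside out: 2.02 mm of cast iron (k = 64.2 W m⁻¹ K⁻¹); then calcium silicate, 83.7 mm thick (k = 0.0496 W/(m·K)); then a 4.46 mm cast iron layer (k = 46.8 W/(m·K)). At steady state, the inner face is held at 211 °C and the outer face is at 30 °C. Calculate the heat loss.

Treat each layer as a resistance in series:
  R_cast iron = L/(kA) = 0.00202/(64.2·1.53) = 2.056×10^-5 K/W
  R_calcium silicate = L/(kA) = 0.0837/(0.0496·1.53) = 1.103 K/W
  R_cast iron = L/(kA) = 0.00446/(46.8·1.53) = 6.229×10^-5 K/W
ΣR = 2.056×10^-5 + 1.103 + 6.229×10^-5 = 1.103 K/W
Q = ΔT/ΣR = (211 °C − 30 °C)/1.103 = 164 W

Q = 164 W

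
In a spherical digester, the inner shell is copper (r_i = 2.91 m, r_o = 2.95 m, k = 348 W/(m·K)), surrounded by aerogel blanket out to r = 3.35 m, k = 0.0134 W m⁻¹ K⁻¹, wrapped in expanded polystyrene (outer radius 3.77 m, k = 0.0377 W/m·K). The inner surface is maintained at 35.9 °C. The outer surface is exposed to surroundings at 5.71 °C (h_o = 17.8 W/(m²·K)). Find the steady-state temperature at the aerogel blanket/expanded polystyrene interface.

T = 12.6 °C

Series thermal resistances, inner to outer:
  R_copper = (1/2.91 − 1/2.95)/(4πk) = 0.004660/(4π·348) = 1.066×10^-6 K/W
  R_aerogel blanket = (1/2.95 − 1/3.35)/(4πk) = 0.04048/(4π·0.0134) = 0.2404 K/W
  R_expanded polystyrene = (1/3.35 − 1/3.77)/(4πk) = 0.03326/(4π·0.0377) = 0.07020 K/W
  R_conv,out = 1/(4πr²h) = 1/(4π·3.77²·17.8) = 3.145×10^-4 K/W
ΣR = 1.066×10^-6 + 0.2404 + 0.07020 + 3.145×10^-4 = 0.3109 K/W
Q = ΔT/ΣR = (35.9 °C − 5.71 °C)/0.3109 = 97.11 W
From the inner boundary to the aerogel blanket/expanded polystyrene interface, ΣR_partial = 0.2404 K/W.
T_interface = T_in − Q·ΣR_partial = 35.9 °C − (97.11)(0.2404) = 12.6 °C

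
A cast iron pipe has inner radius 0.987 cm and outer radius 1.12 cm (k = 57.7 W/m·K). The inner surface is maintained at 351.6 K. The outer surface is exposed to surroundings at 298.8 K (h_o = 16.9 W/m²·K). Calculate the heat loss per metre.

Series thermal resistances, inner to outer:
  R'_cast iron = ln(0.0112/0.00987)/(2πk) = 0.1264/(2π·57.7) = 3.487×10^-4 m·K/W
  R'_conv,out = 1/(2πr h) = 1/(2π·0.0112·16.9) = 0.8408 m·K/W
ΣR = 3.487×10^-4 + 0.8408 = 0.8411 m·K/W
Q' = ΔT/ΣR = (351.6 K − 298.8 K)/0.8411 = 62.8 W/m

Q' = 62.8 W/m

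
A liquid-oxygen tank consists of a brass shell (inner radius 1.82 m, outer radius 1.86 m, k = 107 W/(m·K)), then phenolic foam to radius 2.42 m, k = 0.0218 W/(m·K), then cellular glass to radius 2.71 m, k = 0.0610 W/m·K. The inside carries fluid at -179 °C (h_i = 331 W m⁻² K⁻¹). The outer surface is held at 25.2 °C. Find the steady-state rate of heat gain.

Q = 399 W

Resistance network (inner→outer):
  R_conv,in = 1/(4πr²h) = 1/(4π·1.82²·331) = 7.258×10^-5 K/W
  R_brass = (1/1.82 − 1/1.86)/(4πk) = 0.01182/(4π·107) = 8.788×10^-6 K/W
  R_phenolic foam = (1/1.86 − 1/2.42)/(4πk) = 0.1244/(4π·0.0218) = 0.4541 K/W
  R_cellular glass = (1/2.42 − 1/2.71)/(4πk) = 0.04422/(4π·0.0610) = 0.05769 K/W
ΣR = 7.258×10^-5 + 8.788×10^-6 + 0.4541 + 0.05769 = 0.5119 K/W
Q = ΔT/ΣR = (-179 °C − 25.2 °C)/0.5119 = -399 W
(Negative Q ⇒ heat flows inward; heat gain = 399 W.)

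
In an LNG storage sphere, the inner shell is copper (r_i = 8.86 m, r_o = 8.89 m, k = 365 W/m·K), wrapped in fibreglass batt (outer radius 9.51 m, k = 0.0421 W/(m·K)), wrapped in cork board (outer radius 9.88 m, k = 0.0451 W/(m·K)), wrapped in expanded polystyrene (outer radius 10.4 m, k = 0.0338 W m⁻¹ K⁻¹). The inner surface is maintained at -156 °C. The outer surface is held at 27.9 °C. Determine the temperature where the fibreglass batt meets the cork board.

T = -78.1 °C

Treat each layer as a resistance in series:
  R_copper = (1/8.86 − 1/8.89)/(4πk) = 3.809×10^-4/(4π·365) = 8.304×10^-8 K/W
  R_fibreglass batt = (1/8.89 − 1/9.51)/(4πk) = 0.007333/(4π·0.0421) = 0.01386 K/W
  R_cork board = (1/9.51 − 1/9.88)/(4πk) = 0.003938/(4π·0.0451) = 0.006948 K/W
  R_expanded polystyrene = (1/9.88 − 1/10.4)/(4πk) = 0.005061/(4π·0.0338) = 0.01191 K/W
ΣR = 8.304×10^-8 + 0.01386 + 0.006948 + 0.01191 = 0.03272 K/W
Q = ΔT/ΣR = (-156 °C − 27.9 °C)/0.03272 = -5620 W
From the inner boundary to the fibreglass batt/cork board interface, ΣR_partial = 0.01386 K/W.
T_interface = T_in − Q·ΣR_partial = -156 °C − (-5620)(0.01386) = -78.1 °C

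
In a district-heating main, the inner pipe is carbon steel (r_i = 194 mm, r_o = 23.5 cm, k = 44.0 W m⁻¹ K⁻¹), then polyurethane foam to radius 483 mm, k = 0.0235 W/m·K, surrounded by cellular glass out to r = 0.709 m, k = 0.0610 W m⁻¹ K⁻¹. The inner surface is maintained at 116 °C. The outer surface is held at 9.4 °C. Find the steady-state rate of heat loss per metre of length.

Resistance network (inner→outer):
  R'_carbon steel = ln(0.235/0.194)/(2πk) = 0.1917/(2π·44.0) = 6.935×10^-4 m·K/W
  R'_polyurethane foam = ln(0.483/0.235)/(2πk) = 0.7204/(2π·0.0235) = 4.879 m·K/W
  R'_cellular glass = ln(0.709/0.483)/(2πk) = 0.3838/(2π·0.0610) = 1.001 m·K/W
ΣR = 6.935×10^-4 + 4.879 + 1.001 = 5.881 m·K/W
Q' = ΔT/ΣR = (116 °C − 9.4 °C)/5.881 = 18.1 W/m

Q' = 18.1 W/m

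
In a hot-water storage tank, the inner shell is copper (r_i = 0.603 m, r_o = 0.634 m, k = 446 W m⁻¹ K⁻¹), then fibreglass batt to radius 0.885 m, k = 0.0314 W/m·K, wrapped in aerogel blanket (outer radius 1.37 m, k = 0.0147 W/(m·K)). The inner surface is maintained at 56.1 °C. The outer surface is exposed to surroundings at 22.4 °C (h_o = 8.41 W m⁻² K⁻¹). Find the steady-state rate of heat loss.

Q = 10.2 W

Treat each layer as a resistance in series:
  R_copper = (1/0.603 − 1/0.634)/(4πk) = 0.08109/(4π·446) = 1.447×10^-5 K/W
  R_fibreglass batt = (1/0.634 − 1/0.885)/(4πk) = 0.4473/(4π·0.0314) = 1.134 K/W
  R_aerogel blanket = (1/0.885 − 1/1.37)/(4πk) = 0.4000/(4π·0.0147) = 2.165 K/W
  R_conv,out = 1/(4πr²h) = 1/(4π·1.37²·8.41) = 0.005041 K/W
ΣR = 1.447×10^-5 + 1.134 + 2.165 + 0.005041 = 3.304 K/W
Q = ΔT/ΣR = (56.1 °C − 22.4 °C)/3.304 = 10.2 W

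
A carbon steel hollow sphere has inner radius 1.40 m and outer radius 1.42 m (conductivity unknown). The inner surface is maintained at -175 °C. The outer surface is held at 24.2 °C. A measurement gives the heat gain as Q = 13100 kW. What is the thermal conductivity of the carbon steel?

k = 52.6 W/m·K

ΣR = ΔT/Q = |-175 − 24.2|/1.31×10^7 = 1.521×10^-5 K/W
(1/r₁−1/r₂)/(4πk) = 1.521×10^-5 ⇒ k = 0.01006/(4π·1.521×10^-5) = 52.6 W/m·K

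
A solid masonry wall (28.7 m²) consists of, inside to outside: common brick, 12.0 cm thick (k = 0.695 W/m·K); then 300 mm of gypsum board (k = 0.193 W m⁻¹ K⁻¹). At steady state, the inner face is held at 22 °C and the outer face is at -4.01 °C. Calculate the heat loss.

Q = 432 W

Resistance network (inner→outer):
  R_common brick = L/(kA) = 0.120/(0.695·28.7) = 0.006016 K/W
  R_gypsum board = L/(kA) = 0.300/(0.193·28.7) = 0.05416 K/W
ΣR = 0.006016 + 0.05416 = 0.06018 K/W
Q = ΔT/ΣR = (22 °C − -4.01 °C)/0.06018 = 432 W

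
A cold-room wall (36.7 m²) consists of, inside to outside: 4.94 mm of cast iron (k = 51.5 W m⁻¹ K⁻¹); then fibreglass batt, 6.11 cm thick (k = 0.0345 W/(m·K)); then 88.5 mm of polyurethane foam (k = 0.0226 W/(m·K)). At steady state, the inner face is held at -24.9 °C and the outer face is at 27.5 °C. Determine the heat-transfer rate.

Q = 338 W

Series thermal resistances, inner to outer:
  R_cast iron = L/(kA) = 0.00494/(51.5·36.7) = 2.614×10^-6 K/W
  R_fibreglass batt = L/(kA) = 0.0611/(0.0345·36.7) = 0.04826 K/W
  R_polyurethane foam = L/(kA) = 0.0885/(0.0226·36.7) = 0.1067 K/W
ΣR = 2.614×10^-6 + 0.04826 + 0.1067 = 0.1550 K/W
Q = ΔT/ΣR = (-24.9 °C − 27.5 °C)/0.1550 = -338 W
(Negative Q ⇒ heat flows inward; heat gain = 338 W.)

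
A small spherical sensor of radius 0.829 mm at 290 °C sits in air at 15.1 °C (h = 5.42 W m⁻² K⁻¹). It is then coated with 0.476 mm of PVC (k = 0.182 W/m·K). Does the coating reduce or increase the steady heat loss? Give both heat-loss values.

Critical radius for a sphere: r_cr = 2k/h = 0.0672 m = 6.72 cm.
Outer radius after coating: r₂ = 8.29×10^-4 + 4.76×10^-4 = 0.001305 m.
Since r₁ < r_cr and r₂ ≤ r_cr, the coating moves toward the maximum at r_cr — heat loss rises.
Bare: R = 1/(4πr₁²h) = 21360 K/W; Q = 274.9/21360 = 0.0129 W.
Coated: R = R_cond + R_conv = 8814 K/W; Q = 274.9/8814 = 0.0312 W.

increases: 0.0129 → 0.0312 W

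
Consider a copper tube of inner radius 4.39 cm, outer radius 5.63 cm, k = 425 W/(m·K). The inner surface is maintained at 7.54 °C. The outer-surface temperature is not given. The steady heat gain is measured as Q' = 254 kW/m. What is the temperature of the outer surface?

T_out = 31.2 °C

Series resistances:
  R'_copper = ln(0.0563/0.0439)/(2πk) = 0.2488/(2π·425) = 9.316×10^-5 m·K/W
ΣR = 9.316×10^-5 m·K/W
ΔT = Q'·ΣR = 2.54×10^5 × 9.316×10^-5 = 23.66 K
Heat flows inward, so T_out = T_in + ΔT = 7.54 + 23.66 = 31.2 °C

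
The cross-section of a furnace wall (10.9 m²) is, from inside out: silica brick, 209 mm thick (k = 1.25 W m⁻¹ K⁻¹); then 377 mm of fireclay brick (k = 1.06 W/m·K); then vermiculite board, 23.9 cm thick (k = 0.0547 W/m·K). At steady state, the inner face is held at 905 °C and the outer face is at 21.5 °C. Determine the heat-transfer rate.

Q = 1970 W

Treat each layer as a resistance in series:
  R_silica brick = L/(kA) = 0.209/(1.25·10.9) = 0.01534 K/W
  R_fireclay brick = L/(kA) = 0.377/(1.06·10.9) = 0.03263 K/W
  R_vermiculite board = L/(kA) = 0.239/(0.0547·10.9) = 0.4009 K/W
ΣR = 0.01534 + 0.03263 + 0.4009 = 0.4489 K/W
Q = ΔT/ΣR = (905 °C − 21.5 °C)/0.4489 = 1970 W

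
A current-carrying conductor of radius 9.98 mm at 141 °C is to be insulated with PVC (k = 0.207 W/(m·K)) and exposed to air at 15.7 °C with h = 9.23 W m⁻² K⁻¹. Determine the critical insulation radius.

r_cr = 2.24 cm

For a cylinder, r_cr = k_ins/h = 0.207/9.23 = 0.0224 m = 2.24 cm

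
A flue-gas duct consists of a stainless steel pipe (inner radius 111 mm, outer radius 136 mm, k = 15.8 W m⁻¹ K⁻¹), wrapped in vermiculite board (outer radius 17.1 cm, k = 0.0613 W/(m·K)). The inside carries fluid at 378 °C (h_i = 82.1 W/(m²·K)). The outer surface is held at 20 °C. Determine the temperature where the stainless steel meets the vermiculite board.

Resistance network (inner→outer):
  R'_conv,in = 1/(2πr h) = 1/(2π·0.111·82.1) = 0.01746 m·K/W
  R'_stainless steel = ln(0.136/0.111)/(2πk) = 0.2031/(2π·15.8) = 0.002046 m·K/W
  R'_vermiculite board = ln(0.171/0.136)/(2πk) = 0.2290/(2π·0.0613) = 0.5946 m·K/W
ΣR = 0.01746 + 0.002046 + 0.5946 = 0.6141 m·K/W
Q' = ΔT/ΣR = (378 °C − 20 °C)/0.6141 = 583.0 W/m
From the inner boundary to the stainless steel/vermiculite board interface, ΣR_partial = 0.01951 m·K/W.
T_interface = T_in − Q'·ΣR_partial = 378 °C − (583.0)(0.01951) = 367 °C

T = 367 °C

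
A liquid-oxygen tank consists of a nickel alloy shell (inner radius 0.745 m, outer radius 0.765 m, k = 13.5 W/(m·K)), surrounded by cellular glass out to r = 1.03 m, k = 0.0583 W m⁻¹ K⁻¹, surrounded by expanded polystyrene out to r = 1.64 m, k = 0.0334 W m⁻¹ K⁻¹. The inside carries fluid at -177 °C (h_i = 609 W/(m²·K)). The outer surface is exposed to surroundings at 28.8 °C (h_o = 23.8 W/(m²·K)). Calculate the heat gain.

Q = 156 W

Series thermal resistances, inner to outer:
  R_conv,in = 1/(4πr²h) = 1/(4π·0.745²·609) = 2.354×10^-4 K/W
  R_nickel alloy = (1/0.745 − 1/0.765)/(4πk) = 0.03509/(4π·13.5) = 2.069×10^-4 K/W
  R_cellular glass = (1/0.765 − 1/1.03)/(4πk) = 0.3363/(4π·0.0583) = 0.4591 K/W
  R_expanded polystyrene = (1/1.03 − 1/1.64)/(4πk) = 0.3611/(4π·0.0334) = 0.8604 K/W
  R_conv,out = 1/(4πr²h) = 1/(4π·1.64²·23.8) = 0.001243 K/W
ΣR = 2.354×10^-4 + 2.069×10^-4 + 0.4591 + 0.8604 + 0.001243 = 1.321 K/W
Q = ΔT/ΣR = (-177 °C − 28.8 °C)/1.321 = -156 W
(Negative Q ⇒ heat flows inward; heat gain = 156 W.)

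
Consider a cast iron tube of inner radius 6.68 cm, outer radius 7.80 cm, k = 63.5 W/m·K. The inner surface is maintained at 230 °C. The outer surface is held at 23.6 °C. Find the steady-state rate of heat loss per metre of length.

Q' = 531 kW/m

Q' = 2πk·ΔT/ln(r₂/r₁) = 2π × 63.5 × 206.4 / ln(0.0780/0.0668) = 5.31×10^5 W/m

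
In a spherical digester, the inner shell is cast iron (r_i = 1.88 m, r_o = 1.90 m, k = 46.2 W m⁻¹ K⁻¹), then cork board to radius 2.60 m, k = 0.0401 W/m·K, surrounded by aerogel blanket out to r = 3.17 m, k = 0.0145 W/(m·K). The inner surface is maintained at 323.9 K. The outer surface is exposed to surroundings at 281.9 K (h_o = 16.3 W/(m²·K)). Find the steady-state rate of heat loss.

Q = 63.5 W

Resistance network (inner→outer):
  R_cast iron = (1/1.88 − 1/1.90)/(4πk) = 0.005599/(4π·46.2) = 9.644×10^-6 K/W
  R_cork board = (1/1.90 − 1/2.60)/(4πk) = 0.1417/(4π·0.0401) = 0.2812 K/W
  R_aerogel blanket = (1/2.60 − 1/3.17)/(4πk) = 0.06916/(4π·0.0145) = 0.3795 K/W
  R_conv,out = 1/(4πr²h) = 1/(4π·3.17²·16.3) = 4.858×10^-4 K/W
ΣR = 9.644×10^-6 + 0.2812 + 0.3795 + 4.858×10^-4 = 0.6612 K/W
Q = ΔT/ΣR = (323.9 K − 281.9 K)/0.6612 = 63.5 W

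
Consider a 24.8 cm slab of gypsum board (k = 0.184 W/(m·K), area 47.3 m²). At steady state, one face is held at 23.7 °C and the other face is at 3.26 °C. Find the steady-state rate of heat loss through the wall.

Q = kA·ΔT/L = 0.184 × 47.3 × |23.7 °C − 3.26 °C| / 0.248 = 717 W

Q = 717 W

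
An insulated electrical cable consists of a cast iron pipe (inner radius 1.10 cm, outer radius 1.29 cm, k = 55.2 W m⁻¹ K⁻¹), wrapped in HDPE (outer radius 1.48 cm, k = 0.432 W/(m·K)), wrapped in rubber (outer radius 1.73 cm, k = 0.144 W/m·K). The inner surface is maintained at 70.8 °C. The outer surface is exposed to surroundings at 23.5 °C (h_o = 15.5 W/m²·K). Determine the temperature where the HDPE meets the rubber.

Resistance network (inner→outer):
  R'_cast iron = ln(0.0129/0.0110)/(2πk) = 0.1593/(2π·55.2) = 4.594×10^-4 m·K/W
  R'_HDPE = ln(0.0148/0.0129)/(2πk) = 0.1374/(2π·0.432) = 0.05062 m·K/W
  R'_rubber = ln(0.0173/0.0148)/(2πk) = 0.1561/(2π·0.144) = 0.1725 m·K/W
  R'_conv,out = 1/(2πr h) = 1/(2π·0.0173·15.5) = 0.5935 m·K/W
ΣR = 4.594×10^-4 + 0.05062 + 0.1725 + 0.5935 = 0.8171 m·K/W
Q' = ΔT/ΣR = (70.8 °C − 23.5 °C)/0.8171 = 57.89 W/m
From the inner boundary to the HDPE/rubber interface, ΣR_partial = 0.05108 m·K/W.
T_interface = T_in − Q'·ΣR_partial = 70.8 °C − (57.89)(0.05108) = 67.8 °C

T = 67.8 °C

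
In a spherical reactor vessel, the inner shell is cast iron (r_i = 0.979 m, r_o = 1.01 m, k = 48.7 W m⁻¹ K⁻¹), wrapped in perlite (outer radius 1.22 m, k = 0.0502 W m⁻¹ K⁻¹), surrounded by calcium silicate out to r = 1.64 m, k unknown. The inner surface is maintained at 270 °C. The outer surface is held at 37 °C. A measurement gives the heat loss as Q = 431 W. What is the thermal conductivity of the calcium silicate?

k = 0.0618 W/m·K

ΣR = ΔT/Q = |270 − 37|/431 = 0.5406 K/W
Known resistances:
  R_cast iron = (1/0.979 − 1/1.01)/(4πk) = 0.03135/(4π·48.7) = 5.123×10^-5 K/W
  R_perlite = (1/1.01 − 1/1.22)/(4πk) = 0.1704/(4π·0.0502) = 0.2702 K/W
R_calcium silicate = ΣR − ΣR_known = 0.5406 − 0.2703 = 0.2703 K/W
(1/r₁−1/r₂)/(4πk) = 0.2703 ⇒ k = 0.2099/(4π·0.2703) = 0.0618 W/m·K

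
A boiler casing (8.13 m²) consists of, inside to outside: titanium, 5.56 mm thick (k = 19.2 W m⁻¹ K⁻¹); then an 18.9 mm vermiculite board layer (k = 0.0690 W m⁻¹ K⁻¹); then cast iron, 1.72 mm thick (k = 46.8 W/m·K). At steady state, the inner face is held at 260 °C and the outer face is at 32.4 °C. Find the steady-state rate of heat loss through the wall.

Treat each layer as a resistance in series:
  R_titanium = L/(kA) = 0.00556/(19.2·8.13) = 3.562×10^-5 K/W
  R_vermiculite board = L/(kA) = 0.0189/(0.0690·8.13) = 0.03369 K/W
  R_cast iron = L/(kA) = 0.00172/(46.8·8.13) = 4.521×10^-6 K/W
ΣR = 3.562×10^-5 + 0.03369 + 4.521×10^-6 = 0.03373 K/W
Q = ΔT/ΣR = (260 °C − 32.4 °C)/0.03373 = 6750 W

Q = 6.75 kW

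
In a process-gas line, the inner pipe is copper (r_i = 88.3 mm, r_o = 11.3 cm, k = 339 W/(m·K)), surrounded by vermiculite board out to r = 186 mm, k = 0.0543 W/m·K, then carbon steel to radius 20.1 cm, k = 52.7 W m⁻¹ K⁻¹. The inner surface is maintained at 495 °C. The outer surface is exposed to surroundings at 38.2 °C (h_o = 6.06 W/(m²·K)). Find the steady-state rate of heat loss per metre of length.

Q' = 287 W/m

Series thermal resistances, inner to outer:
  R'_copper = ln(0.113/0.0883)/(2πk) = 0.2466/(2π·339) = 1.158×10^-4 m·K/W
  R'_vermiculite board = ln(0.186/0.113)/(2πk) = 0.4984/(2π·0.0543) = 1.461 m·K/W
  R'_carbon steel = ln(0.201/0.186)/(2πk) = 0.07756/(2π·52.7) = 2.342×10^-4 m·K/W
  R'_conv,out = 1/(2πr h) = 1/(2π·0.201·6.06) = 0.1307 m·K/W
ΣR = 1.158×10^-4 + 1.461 + 2.342×10^-4 + 0.1307 = 1.592 m·K/W
Q' = ΔT/ΣR = (495 °C − 38.2 °C)/1.592 = 287 W/m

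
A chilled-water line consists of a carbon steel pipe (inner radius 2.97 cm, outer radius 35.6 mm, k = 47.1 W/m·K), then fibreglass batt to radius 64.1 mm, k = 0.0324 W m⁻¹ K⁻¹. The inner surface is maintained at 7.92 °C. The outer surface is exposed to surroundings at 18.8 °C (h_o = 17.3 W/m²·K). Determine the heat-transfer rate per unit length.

Resistance network (inner→outer):
  R'_carbon steel = ln(0.0356/0.0297)/(2πk) = 0.1812/(2π·47.1) = 6.123×10^-4 m·K/W
  R'_fibreglass batt = ln(0.0641/0.0356)/(2πk) = 0.5881/(2π·0.0324) = 2.889 m·K/W
  R'_conv,out = 1/(2πr h) = 1/(2π·0.0641·17.3) = 0.1435 m·K/W
ΣR = 6.123×10^-4 + 2.889 + 0.1435 = 3.033 m·K/W
Q' = ΔT/ΣR = (7.92 °C − 18.8 °C)/3.033 = -3.59 W/m
(Negative Q' ⇒ heat flows inward; heat gain = 3.59 W/m.)

Q' = 3.59 W/m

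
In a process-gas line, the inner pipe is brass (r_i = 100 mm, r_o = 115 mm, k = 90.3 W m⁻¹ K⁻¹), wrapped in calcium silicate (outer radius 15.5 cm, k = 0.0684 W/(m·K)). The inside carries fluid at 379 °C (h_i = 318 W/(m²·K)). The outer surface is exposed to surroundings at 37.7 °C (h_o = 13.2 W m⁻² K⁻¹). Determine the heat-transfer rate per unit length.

Resistance network (inner→outer):
  R'_conv,in = 1/(2πr h) = 1/(2π·0.100·318) = 0.005005 m·K/W
  R'_brass = ln(0.115/0.100)/(2πk) = 0.1398/(2π·90.3) = 2.463×10^-4 m·K/W
  R'_calcium silicate = ln(0.155/0.115)/(2πk) = 0.2985/(2π·0.0684) = 0.6945 m·K/W
  R'_conv,out = 1/(2πr h) = 1/(2π·0.155·13.2) = 0.07779 m·K/W
ΣR = 0.005005 + 2.463×10^-4 + 0.6945 + 0.07779 = 0.7775 m·K/W
Q' = ΔT/ΣR = (379 °C − 37.7 °C)/0.7775 = 439 W/m

Q' = 439 W/m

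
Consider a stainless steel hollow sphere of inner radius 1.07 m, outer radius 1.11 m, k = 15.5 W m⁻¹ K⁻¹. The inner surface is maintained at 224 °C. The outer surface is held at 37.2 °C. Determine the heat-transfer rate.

Q = 1080 kW

Q = 4πk·ΔT/(1/r₁ − 1/r₂) = 4π × 15.5 × 186.8 / (1/1.07 − 1/1.11) = 1.08×10^6 W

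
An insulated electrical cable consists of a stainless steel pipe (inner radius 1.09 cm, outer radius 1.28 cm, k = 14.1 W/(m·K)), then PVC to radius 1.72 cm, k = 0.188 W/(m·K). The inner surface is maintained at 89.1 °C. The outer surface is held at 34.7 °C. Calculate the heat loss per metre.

Q' = 216 W/m

Resistance network (inner→outer):
  R'_stainless steel = ln(0.0128/0.0109)/(2πk) = 0.1607/(2π·14.1) = 0.001814 m·K/W
  R'_PVC = ln(0.0172/0.0128)/(2πk) = 0.2955/(2π·0.188) = 0.2501 m·K/W
ΣR = 0.001814 + 0.2501 = 0.2519 m·K/W
Q' = ΔT/ΣR = (89.1 °C − 34.7 °C)/0.2519 = 216 W/m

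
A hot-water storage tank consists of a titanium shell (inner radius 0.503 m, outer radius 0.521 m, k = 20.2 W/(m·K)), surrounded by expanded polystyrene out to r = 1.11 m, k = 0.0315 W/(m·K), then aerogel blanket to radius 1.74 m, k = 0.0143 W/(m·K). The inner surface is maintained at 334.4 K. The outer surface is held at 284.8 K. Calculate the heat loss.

Series thermal resistances, inner to outer:
  R_titanium = (1/0.503 − 1/0.521)/(4πk) = 0.06869/(4π·20.2) = 2.706×10^-4 K/W
  R_expanded polystyrene = (1/0.521 − 1/1.11)/(4πk) = 1.018/(4π·0.0315) = 2.573 K/W
  R_aerogel blanket = (1/1.11 − 1/1.74)/(4πk) = 0.3262/(4π·0.0143) = 1.815 K/W
ΣR = 2.706×10^-4 + 2.573 + 1.815 = 4.388 K/W
Q = ΔT/ΣR = (334.4 K − 284.8 K)/4.388 = 11.3 W

Q = 11.3 W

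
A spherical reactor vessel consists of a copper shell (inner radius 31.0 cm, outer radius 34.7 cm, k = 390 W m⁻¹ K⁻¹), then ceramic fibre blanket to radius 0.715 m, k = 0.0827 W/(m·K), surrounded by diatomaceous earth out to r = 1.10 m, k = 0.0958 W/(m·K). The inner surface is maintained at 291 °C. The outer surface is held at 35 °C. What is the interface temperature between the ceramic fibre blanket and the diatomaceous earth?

Resistance network (inner→outer):
  R_copper = (1/0.310 − 1/0.347)/(4πk) = 0.3440/(4π·390) = 7.018×10^-5 K/W
  R_ceramic fibre blanket = (1/0.347 − 1/0.715)/(4πk) = 1.483/(4π·0.0827) = 1.427 K/W
  R_diatomaceous earth = (1/0.715 − 1/1.10)/(4πk) = 0.4895/(4π·0.0958) = 0.4066 K/W
ΣR = 7.018×10^-5 + 1.427 + 0.4066 = 1.834 K/W
Q = ΔT/ΣR = (291 °C − 35 °C)/1.834 = 139.6 W
From the inner boundary to the ceramic fibre blanket/diatomaceous earth interface, ΣR_partial = 1.427 K/W.
T_interface = T_in − Q·ΣR_partial = 291 °C − (139.6)(1.427) = 91.8 °C

T = 91.8 °C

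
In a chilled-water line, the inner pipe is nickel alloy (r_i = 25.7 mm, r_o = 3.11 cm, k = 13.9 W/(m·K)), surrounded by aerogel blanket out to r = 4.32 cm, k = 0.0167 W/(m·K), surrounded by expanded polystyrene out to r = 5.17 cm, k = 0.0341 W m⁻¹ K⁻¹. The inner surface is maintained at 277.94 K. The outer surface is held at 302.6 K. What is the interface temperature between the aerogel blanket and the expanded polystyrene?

T = 297.4 K

Treat each layer as a resistance in series:
  R'_nickel alloy = ln(0.0311/0.0257)/(2πk) = 0.1907/(2π·13.9) = 0.002184 m·K/W
  R'_aerogel blanket = ln(0.0432/0.0311)/(2πk) = 0.3286/(2π·0.0167) = 3.132 m·K/W
  R'_expanded polystyrene = ln(0.0517/0.0432)/(2πk) = 0.1796/(2π·0.0341) = 0.8383 m·K/W
ΣR = 0.002184 + 3.132 + 0.8383 = 3.972 m·K/W
Q' = ΔT/ΣR = (277.94 K − 302.6 K)/3.972 = -6.208 W/m
From the inner boundary to the aerogel blanket/expanded polystyrene interface, ΣR_partial = 3.134 m·K/W.
T_interface = T_in − Q'·ΣR_partial = 277.94 K − (-6.208)(3.134) = 297.4 K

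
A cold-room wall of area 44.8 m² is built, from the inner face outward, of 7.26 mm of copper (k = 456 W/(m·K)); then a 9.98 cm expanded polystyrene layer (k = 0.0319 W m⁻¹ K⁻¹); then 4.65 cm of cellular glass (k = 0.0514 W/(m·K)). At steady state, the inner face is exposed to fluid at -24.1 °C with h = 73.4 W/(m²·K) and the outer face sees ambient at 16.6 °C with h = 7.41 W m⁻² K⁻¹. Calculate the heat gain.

Q = 436 W

Series thermal resistances, inner to outer:
  R_conv,in = 1/(hA) = 1/(73.4·44.8) = 3.041×10^-4 K/W
  R_copper = L/(kA) = 0.00726/(456·44.8) = 3.554×10^-7 K/W
  R_expanded polystyrene = L/(kA) = 0.0998/(0.0319·44.8) = 0.06983 K/W
  R_cellular glass = L/(kA) = 0.0465/(0.0514·44.8) = 0.02019 K/W
  R_conv,out = 1/(hA) = 1/(7.41·44.8) = 0.003012 K/W
ΣR = 3.041×10^-4 + 3.554×10^-7 + 0.06983 + 0.02019 + 0.003012 = 0.09334 K/W
Q = ΔT/ΣR = (-24.1 °C − 16.6 °C)/0.09334 = -436 W
(Negative Q ⇒ heat flows inward; heat gain = 436 W.)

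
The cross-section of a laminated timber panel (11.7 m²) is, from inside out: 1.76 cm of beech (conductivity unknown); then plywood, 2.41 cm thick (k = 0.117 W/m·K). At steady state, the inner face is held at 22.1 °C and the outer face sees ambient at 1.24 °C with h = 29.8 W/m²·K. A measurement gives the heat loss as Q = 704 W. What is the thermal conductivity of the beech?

k = 0.164 W/m·K

ΣR = ΔT/Q = |22.1 − 1.24|/704 = 0.02963 K/W
Known resistances:
  R_plywood = L/(kA) = 0.0241/(0.117·11.7) = 0.01761 K/W
  R_conv,out = 1/(hA) = 1/(29.8·11.7) = 0.002868 K/W
R_beech = ΣR − ΣR_known = 0.02963 − 0.02048 = 0.009150 K/W
L/(kA) = 0.009150 ⇒ k = 0.0176/(0.009150·11.7) = 0.164 W/m·K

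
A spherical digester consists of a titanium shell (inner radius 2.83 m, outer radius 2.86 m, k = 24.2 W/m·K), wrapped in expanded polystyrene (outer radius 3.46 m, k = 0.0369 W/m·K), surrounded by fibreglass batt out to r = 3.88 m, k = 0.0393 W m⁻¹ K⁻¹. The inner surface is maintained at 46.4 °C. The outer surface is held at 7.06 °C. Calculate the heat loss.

Q = 203 W

Treat each layer as a resistance in series:
  R_titanium = (1/2.83 − 1/2.86)/(4πk) = 0.003707/(4π·24.2) = 1.219×10^-5 K/W
  R_expanded polystyrene = (1/2.86 − 1/3.46)/(4πk) = 0.06063/(4π·0.0369) = 0.1308 K/W
  R_fibreglass batt = (1/3.46 − 1/3.88)/(4πk) = 0.03129/(4π·0.0393) = 0.06335 K/W
ΣR = 1.219×10^-5 + 0.1308 + 0.06335 = 0.1942 K/W
Q = ΔT/ΣR = (46.4 °C − 7.06 °C)/0.1942 = 203 W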